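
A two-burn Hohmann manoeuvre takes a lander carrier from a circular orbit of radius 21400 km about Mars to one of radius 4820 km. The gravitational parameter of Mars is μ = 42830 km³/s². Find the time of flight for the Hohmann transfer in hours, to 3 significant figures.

Semi-major axis of the transfer orbit: a_t = (21400 + 4820)/2 = 13110 km.
Transfer time t = π√(a_t³/μ) = π√((13110)³ / 42830) = 22790 s.
Converting: 22790 s ÷ 3600 s/hour = 6.33 hours.

t = 6.33 hours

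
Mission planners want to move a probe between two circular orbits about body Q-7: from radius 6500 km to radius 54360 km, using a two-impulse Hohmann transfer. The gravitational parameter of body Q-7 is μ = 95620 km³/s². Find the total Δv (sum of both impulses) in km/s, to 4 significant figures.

Δv = 2.004 km/s

Semi-major axis of the transfer orbit: a_t = (6500 + 54360)/2 = 30430 km.
Circular speed at r₁: v₁ = √(μ/r₁) = √(95620/6500) = 3.835 km/s.
On the transfer ellipse at r₁, vis-viva equation gives v_p = √[μ(2/r₁ − 1/a_t)] = 5.126 km/s.
First burn Δv₁ = |v_p − v₁| = 1.291 km/s.
At r₂, v₂ = √(μ/r₂) = 1.3263 km/s.
Transfer-orbit speed at r₂: v_a = √[μ(2/r₂ − 1/a_t)] = 0.61297 km/s.
Second burn Δv₂ = |v₂ − v_a| = 0.7133 km/s.
Δv = Δv₁ + Δv₂ = 1.291 + 0.7133 = 2.004 km/s.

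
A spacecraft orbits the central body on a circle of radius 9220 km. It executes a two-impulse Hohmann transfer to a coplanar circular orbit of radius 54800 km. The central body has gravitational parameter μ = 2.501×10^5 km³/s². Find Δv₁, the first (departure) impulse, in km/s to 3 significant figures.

Transfer-ellipse semi-major axis a_t = (r₁ + r₂)/2 = (9220 + 54800)/2 = 32010 km.
Circular speed at r = 9220 km: v_c = √(μ/r) = 5.2082 km/s.
Transfer-orbit speed at the same r (vis-viva, a = a_t): v_t = √[μ(2/r − 1/a_t)] = 6.8146 km/s.
Δv₁ = |v_t − v_c| = |6.8146 − 5.2082| = 1.606 km/s.

Δv₁ = 1.61 km/s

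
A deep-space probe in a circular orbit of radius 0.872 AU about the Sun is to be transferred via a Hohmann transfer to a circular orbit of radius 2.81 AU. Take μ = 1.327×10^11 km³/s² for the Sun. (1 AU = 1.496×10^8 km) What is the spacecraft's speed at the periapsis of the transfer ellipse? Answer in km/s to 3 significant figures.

v = 39.4 km/s

In km: r₁ = 0.872 × 1.496×10^8 = 1.304512×10^8 km; r₂ = 2.81 × 1.496×10^8 = 4.20376×10^8 km.
Transfer-ellipse semi-major axis a_t = (r₁ + r₂)/2 = (1.304512×10^8 + 4.20376×10^8)/2 = 2.754136×10^8 km.
The periapsis of the transfer ellipse is at r = 1.304512×10^8 km.
Applying v² = μ(2/r − 1/a_t): v = 39.40 km/s.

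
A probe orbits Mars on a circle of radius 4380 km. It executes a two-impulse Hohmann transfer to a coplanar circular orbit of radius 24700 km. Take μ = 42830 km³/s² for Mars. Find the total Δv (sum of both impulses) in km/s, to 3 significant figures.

The Hohmann ellipse has a_t = (r₁ + r₂)/2 = 14540 km.
At r₁ the circular-orbit speed is v₁ = √(μ/r₁) = 3.1271 km/s.
Transfer-orbit speed at r₁ (v² = μ(2/r − 1/a)): v_p = √[μ(2/r₁ − 1/a_t)] = 4.0757 km/s.
First burn Δv₁ = |v_p − v₁| = 0.9486 km/s.
Circular speed at r₂: v₂ = √(μ/r₂) = 1.3168 km/s.
Transfer-orbit speed at r₂: v_a = √[μ(2/r₂ − 1/a_t)] = 0.72274 km/s.
Second burn Δv₂ = |v₂ − v_a| = 0.5941 km/s.
Total Δv = Δv₁ + Δv₂ = 1.543 km/s.

Δv = 1.54 km/s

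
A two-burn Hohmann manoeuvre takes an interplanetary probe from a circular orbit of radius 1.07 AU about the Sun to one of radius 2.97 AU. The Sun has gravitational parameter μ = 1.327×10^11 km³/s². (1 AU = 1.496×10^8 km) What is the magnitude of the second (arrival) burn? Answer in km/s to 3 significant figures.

In km: r₁ = 1.07 × 1.496×10^8 = 1.60072×10^8 km; r₂ = 2.97 × 1.496×10^8 = 4.44312×10^8 km.
The Hohmann ellipse has a_t = (r₁ + r₂)/2 = 3.02192×10^8 km.
Circular speed at r = 4.44312×10^8 km: v_c = √(μ/r) = 17.282 km/s.
Transfer-orbit speed at the same r (vis-viva, a = a_t): v_t = √[μ(2/r − 1/a_t)] = 12.578 km/s.
Δv₂ = |v_t − v_c| = |12.578 − 17.282| = 4.704 km/s.

Δv₂ = 4.70 km/s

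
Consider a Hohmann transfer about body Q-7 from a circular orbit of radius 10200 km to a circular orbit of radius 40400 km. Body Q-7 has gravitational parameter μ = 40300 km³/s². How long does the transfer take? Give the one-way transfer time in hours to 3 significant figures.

t = 17.5 hours

Transfer-ellipse semi-major axis a_t = (r₁ + r₂)/2 = (10200 + 40400)/2 = 25300 km.
Transfer time t = π√(a_t³/μ) = π√((25300)³ / 40300) = 62980 s.
Converting: 62980 s ÷ 3600 s/hour = 17.5 hours.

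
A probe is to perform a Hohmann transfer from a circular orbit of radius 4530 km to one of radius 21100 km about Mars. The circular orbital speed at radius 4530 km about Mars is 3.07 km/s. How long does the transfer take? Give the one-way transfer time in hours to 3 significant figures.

From the circular-orbit relation v² = μ/r at r = 4530 km: μ = v²r = (3.07)² × 4530 = 42694.8 km³/s².
Transfer-ellipse semi-major axis a_t = (r₁ + r₂)/2 = (4530 + 21100)/2 = 12815 km.
Half the transfer-orbit period gives t = π√(a_t³/μ) = 22060 s.
Converting: 22060 s ÷ 3600 s/hour = 6.13 hours.

t = 6.13 hours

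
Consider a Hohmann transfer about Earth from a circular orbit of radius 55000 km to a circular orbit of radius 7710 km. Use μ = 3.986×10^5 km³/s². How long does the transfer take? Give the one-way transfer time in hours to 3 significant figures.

t = 7.67 hours

Transfer-ellipse semi-major axis a_t = (r₁ + r₂)/2 = (55000 + 7710)/2 = 31355 km.
Half the transfer-orbit period gives t = π√(a_t³/μ) = 27627 s.
Converting: 27627 s ÷ 3600 s/hour = 7.67 hours.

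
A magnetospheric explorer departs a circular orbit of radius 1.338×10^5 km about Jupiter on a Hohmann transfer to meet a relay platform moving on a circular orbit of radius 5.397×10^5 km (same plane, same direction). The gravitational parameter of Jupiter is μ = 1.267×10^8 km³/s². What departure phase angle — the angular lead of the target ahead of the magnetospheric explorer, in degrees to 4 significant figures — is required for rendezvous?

Transfer-ellipse semi-major axis a_t = (r₁ + r₂)/2 = (1.338×10^5 + 5.397×10^5)/2 = 3.3675×10^5 km.
Transfer time t = π√(a_t³/μ) = 54540 s.
The target's mean motion on its circular orbit is ω₂ = √(μ/r₂³) = 2.839×10^-5 rad/s.
Angle swept by the target during transfer: ω₂·t = 1.5484 rad = 88.72°.
The magnetospheric explorer traverses 180° on the transfer ellipse, so the target must lead by 180° − 88.72° = 91.28°.

φ = 91.28°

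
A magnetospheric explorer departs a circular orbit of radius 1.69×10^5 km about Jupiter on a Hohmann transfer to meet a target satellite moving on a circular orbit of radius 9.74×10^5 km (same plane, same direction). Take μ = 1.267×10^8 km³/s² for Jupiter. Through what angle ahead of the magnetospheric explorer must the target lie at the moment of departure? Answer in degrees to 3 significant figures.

Transfer-ellipse semi-major axis a_t = (r₁ + r₂)/2 = (1.690×10^5 + 9.740×10^5)/2 = 5.715×10^5 km.
Transfer time t = π√(a_t³/μ) = 1.206×10^5 s.
The target's mean motion on its circular orbit is ω₂ = √(μ/r₂³) = 1.171×10^-5 rad/s.
Angle swept by the target during transfer: ω₂·t = 1.412 rad = 80.90°.
The magnetospheric explorer traverses 180° on the transfer ellipse, so the target must lead by 180° − 80.90° = 99.1°.

φ = 99.1°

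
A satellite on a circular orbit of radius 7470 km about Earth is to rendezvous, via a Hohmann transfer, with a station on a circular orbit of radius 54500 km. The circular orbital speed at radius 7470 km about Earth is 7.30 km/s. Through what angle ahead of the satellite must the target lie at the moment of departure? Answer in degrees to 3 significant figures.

φ = 103°

From the circular-orbit relation v² = μ/r at r = 7470 km: μ = v²r = (7.30)² × 7470 = 3.98076×10^5 km³/s².
Semi-major axis of the transfer orbit: a_t = (7470 + 54500)/2 = 30985 km.
The half-period of the transfer ellipse is t = π√(a_t³/μ) = 27158 s.
Target angular speed ω₂ = √(μ/r₂³) = 4.9589×10^-5 rad/s.
Angle swept by the target during transfer: ω₂·t = 1.3467 rad = 77.16°.
The satellite traverses 180° on the transfer ellipse, so the target must lead by 180° − 77.16° = 103°.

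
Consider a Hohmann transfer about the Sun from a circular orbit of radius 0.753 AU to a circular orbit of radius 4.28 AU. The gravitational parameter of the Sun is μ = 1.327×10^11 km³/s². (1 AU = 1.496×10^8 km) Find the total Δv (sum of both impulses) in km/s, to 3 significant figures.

In km: r₁ = 0.753 × 1.496×10^8 = 1.126488×10^8 km; r₂ = 4.28 × 1.496×10^8 = 6.40288×10^8 km.
The Hohmann ellipse has a_t = (r₁ + r₂)/2 = 3.764684×10^8 km.
Circular speed at r₁: v₁ = √(μ/r₁) = √(1.327×10^11/1.126488×10^8) = 34.32 km/s.
Transfer-orbit speed at r₁ (v² = μ(2/r − 1/a)): v_p = √[μ(2/r₁ − 1/a_t)] = 44.76 km/s.
First burn Δv₁ = |v_p − v₁| = 10.44 km/s.
At r₂, v₂ = √(μ/r₂) = 14.396 km/s.
Transfer-orbit speed at r₂: v_a = √[μ(2/r₂ − 1/a_t)] = 7.8749 km/s.
Second burn Δv₂ = |v₂ − v_a| = 6.521 km/s.
Total Δv = Δv₁ + Δv₂ = 16.96 km/s.

Δv = 17.0 km/s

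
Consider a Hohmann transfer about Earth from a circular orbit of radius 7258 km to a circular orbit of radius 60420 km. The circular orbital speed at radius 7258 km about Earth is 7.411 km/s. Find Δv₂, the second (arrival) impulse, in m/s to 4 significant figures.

From the circular-orbit relation v² = μ/r at r = 7258 km: μ = v²r = (7.411)² × 7258 = 3.98631×10^5 km³/s².
Semi-major axis of the transfer orbit: a_t = (7258 + 60420)/2 = 33839 km.
On the circular orbit at r = 60420 km, v_c = √(μ/r) = 2.569 km/s.
Vis-viva on the transfer ellipse at r = 60420 km gives v_t = √[μ(2/r − 1/a_t)] = 1.190 km/s.
Δv₂ = |v_t − v_c| = |1.190 − 2.569| = 1.379 km/s.

Δv₂ = 1379 m/s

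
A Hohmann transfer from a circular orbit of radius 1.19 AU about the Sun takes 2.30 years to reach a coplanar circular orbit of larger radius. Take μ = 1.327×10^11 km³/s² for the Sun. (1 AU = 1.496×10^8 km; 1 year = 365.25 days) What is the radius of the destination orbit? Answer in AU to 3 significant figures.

In km: r₁ = 1.19 × 1.496×10^8 = 1.78024×10^8 km.
Transfer time t = 2.30 years × 365.25 × 86400 s = 7.258248×10^7 s, and t = π√(a_t³/μ).
So a_t = (μ t²/π²)^(1/3) = (1.327×10^11 × (7.258248×10^7)² / π²)^(1/3) = 4.1376×10^8 km.
Since a_t = (r₁ + r₂)/2, r₂ = 2a_t − r₁ = 2×4.1376×10^8 − 1.78024×10^8 = 6.49496×10^8 km.
In AU: r₂ = 6.49496×10^8 / 1.496×10^8 = 4.34 AU.

r₂ = 4.34 AU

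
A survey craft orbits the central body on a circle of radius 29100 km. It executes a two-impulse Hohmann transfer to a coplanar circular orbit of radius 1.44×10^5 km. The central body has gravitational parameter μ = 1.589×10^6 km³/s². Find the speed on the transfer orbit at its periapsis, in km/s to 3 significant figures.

Transfer-ellipse semi-major axis a_t = (r₁ + r₂)/2 = (29100 + 1.440×10^5)/2 = 86550 km.
At periapsis, r = 29100 km.
Vis-viva: v = √[μ(2/r − 1/a_t)] = √[1.589×10^6 × (2/29100 − 1/86550)] = 9.532 km/s.

v = 9.53 km/s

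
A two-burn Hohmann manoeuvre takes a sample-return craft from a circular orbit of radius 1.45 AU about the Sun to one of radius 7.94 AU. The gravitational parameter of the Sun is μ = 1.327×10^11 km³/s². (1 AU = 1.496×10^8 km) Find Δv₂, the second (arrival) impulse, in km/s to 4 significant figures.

Δv₂ = 4.696 km/s

In km: r₁ = 1.45 × 1.496×10^8 = 2.1692×10^8 km; r₂ = 7.94 × 1.496×10^8 = 1.187824×10^9 km.
The Hohmann ellipse has a_t = (r₁ + r₂)/2 = 7.02372×10^8 km.
On the circular orbit at r = 1.187824×10^9 km, v_c = √(μ/r) = 10.57 km/s.
Vis-viva on the transfer ellipse at r = 1.187824×10^9 km gives v_t = √[μ(2/r − 1/a_t)] = 5.874 km/s.
Δv₂ = |v_t − v_c| = |5.874 − 10.57| = 4.696 km/s.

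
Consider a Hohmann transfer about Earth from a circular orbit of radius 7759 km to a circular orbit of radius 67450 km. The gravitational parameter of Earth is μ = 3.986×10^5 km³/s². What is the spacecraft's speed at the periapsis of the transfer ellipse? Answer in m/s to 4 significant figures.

v = 9599 m/s

The Hohmann ellipse has a_t = (r₁ + r₂)/2 = 37604.5 km.
At periapsis, r = 7759 km.
Vis-viva: v = √[μ(2/r − 1/a_t)] = √[3.986×10^5 × (2/7759 − 1/37604.5)] = 9.599 km/s.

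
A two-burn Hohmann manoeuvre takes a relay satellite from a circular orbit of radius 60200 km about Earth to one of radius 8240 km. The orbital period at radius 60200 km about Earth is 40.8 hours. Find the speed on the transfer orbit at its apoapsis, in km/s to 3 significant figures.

From Kepler's third law T² = 4π²r³/μ at r = 60200 km, T = 40.8 hours = 40.8 × 3600 s = 1.4688×10^5 s: μ = 4π²r³/T² = 3.99231×10^5 km³/s².
Transfer-ellipse semi-major axis a_t = (r₁ + r₂)/2 = (60200 + 8240)/2 = 34220 km.
At apoapsis, r = 60200 km.
From the vis-viva equation, v = √[μ(2/r − 1/a_t)] = 1.264 km/s.

v = 1.26 km/s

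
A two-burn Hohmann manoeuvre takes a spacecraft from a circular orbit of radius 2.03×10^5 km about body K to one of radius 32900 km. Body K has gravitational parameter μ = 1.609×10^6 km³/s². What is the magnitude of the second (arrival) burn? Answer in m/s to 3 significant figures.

Semi-major axis of the transfer orbit: a_t = (2.030×10^5 + 32900)/2 = 1.1795×10^5 km.
Circular speed at r = 32900 km: v_c = √(μ/r) = 6.993 km/s.
Vis-viva on the transfer ellipse at r = 32900 km gives v_t = √[μ(2/r − 1/a_t)] = 9.174 km/s.
Δv₂ = |v_t − v_c| = |9.174 − 6.993| = 2.181 km/s.

Δv₂ = 2180 m/s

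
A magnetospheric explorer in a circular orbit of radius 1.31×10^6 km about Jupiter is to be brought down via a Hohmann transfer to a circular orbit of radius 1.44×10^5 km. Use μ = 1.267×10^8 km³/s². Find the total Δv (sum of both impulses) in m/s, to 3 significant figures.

Δv = 15600 m/s

Semi-major axis of the transfer orbit: a_t = (1.310×10^6 + 1.440×10^5)/2 = 7.270×10^5 km.
Circular speed at r₁: v₁ = √(μ/r₁) = √(1.267×10^8/1.310×10^6) = 9.8345 km/s.
Transfer-orbit speed at r₁ (vis-viva): v_a = √[μ(2/r₁ − 1/a_t)] = 4.3769 km/s.
First burn Δv₁ = |v_a − v₁| = 5.4576 km/s.
Circular speed at r₂: v₂ = √(μ/r₂) = 29.6625 km/s.
Transfer-orbit speed at r₂: v_p = √[μ(2/r₂ − 1/a_t)] = 39.8176 km/s.
Second burn Δv₂ = |v₂ − v_p| = 10.155 km/s.
Total Δv = Δv₁ + Δv₂ = 15.61 km/s.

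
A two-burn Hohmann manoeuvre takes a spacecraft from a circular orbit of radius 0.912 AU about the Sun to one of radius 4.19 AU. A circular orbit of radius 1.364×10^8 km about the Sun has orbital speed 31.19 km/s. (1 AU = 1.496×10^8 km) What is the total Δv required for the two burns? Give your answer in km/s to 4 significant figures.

From the circular-orbit relation v² = μ/r at r = 1.364×10^8 km: μ = v²r = (31.19)² × 1.364×10^8 = 1.32692×10^11 km³/s².
In km: r₁ = 0.912 × 1.496×10^8 = 1.364352×10^8 km; r₂ = 4.19 × 1.496×10^8 = 6.26824×10^8 km.
The Hohmann ellipse has a_t = (r₁ + r₂)/2 = 3.816296×10^8 km.
Circular speed at r₁: v₁ = √(μ/r₁) = √(1.32692×10^11/1.364352×10^8) = 31.186 km/s.
On the transfer ellipse at r₁, vis-viva gives v_p = √[μ(2/r₁ − 1/a_t)] = 39.968 km/s.
First burn Δv₁ = |v_p − v₁| = 8.782 km/s.
At r₂, v₂ = √(μ/r₂) = 14.5496 km/s.
Transfer-orbit speed at r₂: v_a = √[μ(2/r₂ − 1/a_t)] = 8.69945 km/s.
Second burn Δv₂ = |v₂ − v_a| = 5.850 km/s.
Δv = Δv₁ + Δv₂ = 8.782 + 5.850 = 14.63 km/s.

Δv = 14.63 km/s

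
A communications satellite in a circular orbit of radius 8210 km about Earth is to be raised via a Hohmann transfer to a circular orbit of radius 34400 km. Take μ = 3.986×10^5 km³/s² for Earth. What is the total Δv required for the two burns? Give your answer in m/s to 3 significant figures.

Semi-major axis of the transfer orbit: a_t = (8210 + 34400)/2 = 21305 km.
At r₁ the circular-orbit speed is v₁ = √(μ/r₁) = 6.968 km/s.
Transfer-orbit speed at r₁ (vis-viva equation): v_p = √[μ(2/r₁ − 1/a_t)] = 8.854 km/s.
First burn Δv₁ = |v_p − v₁| = 1.886 km/s.
At r₂, v₂ = √(μ/r₂) = 3.404 km/s.
Transfer-orbit speed at r₂: v_a = √[μ(2/r₂ − 1/a_t)] = 2.113 km/s.
Second burn Δv₂ = |v₂ − v_a| = 1.291 km/s.
Total Δv = Δv₁ + Δv₂ = 3.177 km/s.

Δv = 3180 m/s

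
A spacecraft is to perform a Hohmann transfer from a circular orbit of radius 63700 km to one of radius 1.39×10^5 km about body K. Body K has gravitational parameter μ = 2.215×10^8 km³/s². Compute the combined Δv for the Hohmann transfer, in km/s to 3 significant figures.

Semi-major axis of the transfer orbit: a_t = (63700 + 1.390×10^5)/2 = 1.0135×10^5 km.
At r₁ the circular-orbit speed is v₁ = √(μ/r₁) = 58.97 km/s.
On the transfer ellipse at r₁, vis-viva equation gives v_p = √[μ(2/r₁ − 1/a_t)] = 69.06 km/s.
First burn Δv₁ = |v_p − v₁| = 10.09 km/s.
Circular speed at r₂: v₂ = √(μ/r₂) = 39.919 km/s.
Transfer-orbit speed at r₂: v_a = √[μ(2/r₂ − 1/a_t)] = 31.647 km/s.
Second burn Δv₂ = |v₂ − v_a| = 8.272 km/s.
Δv = Δv₁ + Δv₂ = 10.09 + 8.272 = 18.36 km/s.

Δv = 18.4 km/s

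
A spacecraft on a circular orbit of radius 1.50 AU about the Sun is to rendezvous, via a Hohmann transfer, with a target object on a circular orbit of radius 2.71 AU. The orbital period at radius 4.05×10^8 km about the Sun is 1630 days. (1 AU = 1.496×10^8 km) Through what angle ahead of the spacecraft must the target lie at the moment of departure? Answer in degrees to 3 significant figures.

φ = 56.8°

From Kepler's third law T² = 4π²r³/μ at r = 4.05×10^8 km, T = 1630 days = 1630 × 86400 s = 1.40832×10^8 s: μ = 4π²r³/T² = 1.32228×10^11 km³/s².
In km: r₁ = 1.50 × 1.496×10^8 = 2.244×10^8 km; r₂ = 2.71 × 1.496×10^8 = 4.05416×10^8 km.
Semi-major axis of the transfer orbit: a_t = (2.244×10^8 + 4.05416×10^8)/2 = 3.14908×10^8 km.
The half-period of the transfer ellipse is t = π√(a_t³/μ) = 4.828×10^7 s.
Target angular speed ω₂ = √(μ/r₂³) = 4.455×10^-8 rad/s.
Angle swept by the target during transfer: ω₂·t = 2.151 rad = 123.2°.
Arrival is 180° from departure on the ellipse, so φ = 180° − 123.2° = 56.8°.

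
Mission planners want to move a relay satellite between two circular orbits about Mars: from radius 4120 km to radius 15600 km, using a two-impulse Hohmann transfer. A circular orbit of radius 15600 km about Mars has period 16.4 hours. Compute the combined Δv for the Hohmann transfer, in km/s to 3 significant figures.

From Kepler's third law T² = 4π²r³/μ at r = 15600 km, T = 16.4 hours = 16.4 × 3600 s = 59040 s: μ = 4π²r³/T² = 42997.3 km³/s².
Transfer-ellipse semi-major axis a_t = (r₁ + r₂)/2 = (4120 + 15600)/2 = 9860 km.
Circular speed at r₁: v₁ = √(μ/r₁) = √(42997.3/4120) = 3.23052 km/s.
On the transfer ellipse at r₁, v² = μ(2/r − 1/a) gives v_p = √[μ(2/r₁ − 1/a_t)] = 4.06346 km/s.
First burn Δv₁ = |v_p − v₁| = 0.8329 km/s.
At r₂, v₂ = √(μ/r₂) = 1.660 km/s.
Transfer-orbit speed at r₂: v_a = √[μ(2/r₂ − 1/a_t)] = 1.073 km/s.
Second burn Δv₂ = |v₂ − v_a| = 0.5870 km/s.
Total Δv = Δv₁ + Δv₂ = 1.420 km/s.

Δv = 1.42 km/s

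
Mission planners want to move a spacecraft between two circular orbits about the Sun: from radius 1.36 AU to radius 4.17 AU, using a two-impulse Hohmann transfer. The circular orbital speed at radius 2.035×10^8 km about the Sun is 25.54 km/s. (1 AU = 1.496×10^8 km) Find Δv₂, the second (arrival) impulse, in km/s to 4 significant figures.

From the circular-orbit relation v² = μ/r at r = 2.035×10^8 km: μ = v²r = (25.54)² × 2.035×10^8 = 1.32741×10^11 km³/s².
In km: r₁ = 1.36 × 1.496×10^8 = 2.03456×10^8 km; r₂ = 4.17 × 1.496×10^8 = 6.23832×10^8 km.
The Hohmann ellipse has a_t = (r₁ + r₂)/2 = 4.13644×10^8 km.
On the circular orbit at r = 6.23832×10^8 km, v_c = √(μ/r) = 14.587 km/s.
Vis-viva on the transfer ellipse at r = 6.23832×10^8 km gives v_t = √[μ(2/r − 1/a_t)] = 10.230 km/s.
Δv₂ = |v_t − v_c| = |10.230 − 14.587| = 4.357 km/s.

Δv₂ = 4.357 km/s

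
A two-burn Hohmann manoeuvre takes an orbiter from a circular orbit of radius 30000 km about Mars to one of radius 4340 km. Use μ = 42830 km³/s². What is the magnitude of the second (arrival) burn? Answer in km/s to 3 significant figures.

Δv₂ = 1.01 km/s

Semi-major axis of the transfer orbit: a_t = (30000 + 4340)/2 = 17170 km.
Circular speed at r = 4340 km: v_c = √(μ/r) = 3.141 km/s.
Vis-viva on the transfer ellipse at r = 4340 km gives v_t = √[μ(2/r − 1/a_t)] = 4.152 km/s.
Δv₂ = |v_t − v_c| = |4.152 − 3.141| = 1.011 km/s.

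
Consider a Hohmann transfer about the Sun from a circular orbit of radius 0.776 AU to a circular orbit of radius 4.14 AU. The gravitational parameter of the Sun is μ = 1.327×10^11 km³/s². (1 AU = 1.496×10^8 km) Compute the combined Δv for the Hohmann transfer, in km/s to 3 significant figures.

Δv = 16.5 km/s

In km: r₁ = 0.776 × 1.496×10^8 = 1.160896×10^8 km; r₂ = 4.14 × 1.496×10^8 = 6.19344×10^8 km.
Transfer-ellipse semi-major axis a_t = (r₁ + r₂)/2 = (1.160896×10^8 + 6.19344×10^8)/2 = 3.677168×10^8 km.
At r₁ the circular-orbit speed is v₁ = √(μ/r₁) = 33.81 km/s.
Transfer-orbit speed at r₁ (vis-viva): v_p = √[μ(2/r₁ − 1/a_t)] = 43.88 km/s.
First burn Δv₁ = |v_p − v₁| = 10.07 km/s.
At r₂, v₂ = √(μ/r₂) = 14.6376 km/s.
Transfer-orbit speed at r₂: v_a = √[μ(2/r₂ − 1/a_t)] = 8.22450 km/s.
Second burn Δv₂ = |v₂ − v_a| = 6.413 km/s.
Δv = Δv₁ + Δv₂ = 10.07 + 6.413 = 16.48 km/s.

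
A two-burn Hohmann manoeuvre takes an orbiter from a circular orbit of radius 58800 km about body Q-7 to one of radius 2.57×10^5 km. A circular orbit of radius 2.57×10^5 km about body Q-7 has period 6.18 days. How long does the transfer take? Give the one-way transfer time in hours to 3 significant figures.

From Kepler's third law T² = 4π²r³/μ at r = 2.57×10^5 km, T = 6.18 days = 6.18 × 86400 s = 5.33952×10^5 s: μ = 4π²r³/T² = 2.35047×10^6 km³/s².
The Hohmann ellipse has a_t = (r₁ + r₂)/2 = 1.579×10^5 km.
By Kepler's third law the transfer-orbit period is T = 2π√(a_t³/μ), so t = T/2 = 1.286×10^5 s.
Converting: 1.286×10^5 s ÷ 3600 s/hour = 35.7 hours.

t = 35.7 hours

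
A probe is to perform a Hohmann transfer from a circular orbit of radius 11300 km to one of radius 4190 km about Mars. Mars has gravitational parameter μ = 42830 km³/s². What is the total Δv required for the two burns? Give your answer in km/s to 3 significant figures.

Δv = 1.18 km/s

The Hohmann ellipse has a_t = (r₁ + r₂)/2 = 7745 km.
Circular speed at r₁: v₁ = √(μ/r₁) = √(42830/11300) = 1.9469 km/s.
Transfer-orbit speed at r₁ (vis-viva equation): v_a = √[μ(2/r₁ − 1/a_t)] = 1.4320 km/s.
First burn Δv₁ = |v_a − v₁| = 0.5149 km/s.
At r₂, v₂ = √(μ/r₂) = 3.1972 km/s.
Transfer-orbit speed at r₂: v_p = √[μ(2/r₂ − 1/a_t)] = 3.8619 km/s.
Second burn Δv₂ = |v₂ − v_p| = 0.6647 km/s.
Total Δv = Δv₁ + Δv₂ = 1.180 km/s.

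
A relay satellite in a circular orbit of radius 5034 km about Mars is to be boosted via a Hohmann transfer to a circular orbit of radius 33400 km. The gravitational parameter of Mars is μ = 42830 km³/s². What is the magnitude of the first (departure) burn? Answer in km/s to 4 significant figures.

Semi-major axis of the transfer orbit: a_t = (5034 + 33400)/2 = 19217 km.
On the circular orbit at r = 5034 km, v_c = √(μ/r) = 2.9169 km/s.
Vis-viva on the transfer ellipse at r = 5034 km gives v_t = √[μ(2/r − 1/a_t)] = 3.8455 km/s.
Δv₁ = |v_t − v_c| = |3.8455 − 2.9169| = 0.9286 km/s.

Δv₁ = 0.9286 km/s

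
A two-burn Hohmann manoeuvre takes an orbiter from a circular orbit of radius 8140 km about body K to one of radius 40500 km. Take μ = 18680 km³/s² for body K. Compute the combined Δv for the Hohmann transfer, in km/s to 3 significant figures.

Δv = 0.726 km/s

The Hohmann ellipse has a_t = (r₁ + r₂)/2 = 24320 km.
Circular speed at r₁: v₁ = √(μ/r₁) = √(18680/8140) = 1.515 km/s.
Transfer-orbit speed at r₁ (vis-viva equation): v_p = √[μ(2/r₁ − 1/a_t)] = 1.955 km/s.
First burn Δv₁ = |v_p − v₁| = 0.4400 km/s.
At r₂, v₂ = √(μ/r₂) = 0.6791 km/s.
Transfer-orbit speed at r₂: v_a = √[μ(2/r₂ − 1/a_t)] = 0.3929 km/s.
Second burn Δv₂ = |v₂ − v_a| = 0.2862 km/s.
Total Δv = Δv₁ + Δv₂ = 0.7262 km/s.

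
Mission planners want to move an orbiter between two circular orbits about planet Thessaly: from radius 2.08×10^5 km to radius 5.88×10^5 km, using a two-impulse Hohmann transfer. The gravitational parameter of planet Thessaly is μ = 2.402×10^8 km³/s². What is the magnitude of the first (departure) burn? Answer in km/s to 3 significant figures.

The Hohmann ellipse has a_t = (r₁ + r₂)/2 = 3.980×10^5 km.
Circular speed at r = 2.080×10^5 km: v_c = √(μ/r) = 33.9825 km/s.
Vis-viva on the transfer ellipse at r = 2.080×10^5 km gives v_t = √[μ(2/r − 1/a_t)] = 41.3049 km/s.
Δv₁ = |v_t − v_c| = |41.3049 − 33.9825| = 7.322 km/s.

Δv₁ = 7.32 km/s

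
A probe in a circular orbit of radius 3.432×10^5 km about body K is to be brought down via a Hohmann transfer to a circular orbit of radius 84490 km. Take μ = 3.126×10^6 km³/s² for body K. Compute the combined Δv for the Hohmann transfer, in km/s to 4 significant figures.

Δv = 2.744 km/s

The Hohmann ellipse has a_t = (r₁ + r₂)/2 = 2.13845×10^5 km.
At r₁ the circular-orbit speed is v₁ = √(μ/r₁) = 3.018 km/s.
Transfer-orbit speed at r₁ (vis-viva equation): v_a = √[μ(2/r₁ − 1/a_t)] = 1.897 km/s.
First burn Δv₁ = |v_a − v₁| = 1.121 km/s.
At r₂, v₂ = √(μ/r₂) = 6.083 km/s.
Transfer-orbit speed at r₂: v_p = √[μ(2/r₂ − 1/a_t)] = 7.706 km/s.
Second burn Δv₂ = |v₂ − v_p| = 1.623 km/s.
Δv = Δv₁ + Δv₂ = 1.121 + 1.623 = 2.744 km/s.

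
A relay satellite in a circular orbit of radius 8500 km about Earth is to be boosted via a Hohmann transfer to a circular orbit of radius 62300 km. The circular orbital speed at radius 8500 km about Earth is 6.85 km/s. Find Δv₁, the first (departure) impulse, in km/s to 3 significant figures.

Δv₁ = 2.24 km/s

From the circular-orbit relation v² = μ/r at r = 8500 km: μ = v²r = (6.85)² × 8500 = 3.98841×10^5 km³/s².
The Hohmann ellipse has a_t = (r₁ + r₂)/2 = 35400 km.
On the circular orbit at r = 8500 km, v_c = √(μ/r) = 6.850 km/s.
Vis-viva on the transfer ellipse at r = 8500 km gives v_t = √[μ(2/r − 1/a_t)] = 9.087 km/s.
Δv₁ = |v_t − v_c| = |9.087 − 6.850| = 2.237 km/s.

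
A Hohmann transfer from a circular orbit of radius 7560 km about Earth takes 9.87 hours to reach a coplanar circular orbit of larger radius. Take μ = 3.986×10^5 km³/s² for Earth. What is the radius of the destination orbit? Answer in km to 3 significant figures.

Transfer time t = 9.87 hours = 35532 s, and t = π√(a_t³/μ).
So a_t = (μ t²/π²)^(1/3) = (3.986×10^5 × (35532)² / π²)^(1/3) = 37082 km.
Since a_t = (r₁ + r₂)/2, r₂ = 2a_t − r₁ = 2×37082 − 7560 = 66604 km.

r₂ = 66600 km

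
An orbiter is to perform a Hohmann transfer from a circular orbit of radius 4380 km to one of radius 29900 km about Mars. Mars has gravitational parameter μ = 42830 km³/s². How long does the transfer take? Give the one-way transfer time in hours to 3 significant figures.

t = 9.46 hours

Semi-major axis of the transfer orbit: a_t = (4380 + 29900)/2 = 17140 km.
Transfer time t = π√(a_t³/μ) = π√((17140)³ / 42830) = 34060 s.
Converting: 34060 s ÷ 3600 s/hour = 9.46 hours.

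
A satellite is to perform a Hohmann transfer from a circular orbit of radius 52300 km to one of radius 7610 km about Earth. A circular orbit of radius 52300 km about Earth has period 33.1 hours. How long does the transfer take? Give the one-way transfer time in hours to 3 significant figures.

t = 7.17 hours

From Kepler's third law T² = 4π²r³/μ at r = 52300 km, T = 33.1 hours = 33.1 × 3600 s = 1.1916×10^5 s: μ = 4π²r³/T² = 3.97744×10^5 km³/s².
Semi-major axis of the transfer orbit: a_t = (52300 + 7610)/2 = 29955 km.
Half the transfer-orbit period gives t = π√(a_t³/μ) = 25826 s.
Converting: 25826 s ÷ 3600 s/hour = 7.17 hours.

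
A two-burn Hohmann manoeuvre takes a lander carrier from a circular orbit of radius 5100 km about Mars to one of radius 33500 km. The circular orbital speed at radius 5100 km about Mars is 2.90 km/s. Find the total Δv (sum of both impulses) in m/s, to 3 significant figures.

Δv = 1470 m/s

From the circular-orbit relation v² = μ/r at r = 5100 km: μ = v²r = (2.90)² × 5100 = 42891.0 km³/s².
The Hohmann ellipse has a_t = (r₁ + r₂)/2 = 19300 km.
At r₁ the circular-orbit speed is v₁ = √(μ/r₁) = 2.9000 km/s.
Transfer-orbit speed at r₁ (v² = μ(2/r − 1/a)): v_p = √[μ(2/r₁ − 1/a_t)] = 3.8207 km/s.
First burn Δv₁ = |v_p − v₁| = 0.9207 km/s.
At r₂, v₂ = √(μ/r₂) = 1.13152 km/s.
Transfer-orbit speed at r₂: v_a = √[μ(2/r₂ − 1/a_t)] = 0.581657 km/s.
Second burn Δv₂ = |v₂ − v_a| = 0.5499 km/s.
Total Δv = Δv₁ + Δv₂ = 1.471 km/s.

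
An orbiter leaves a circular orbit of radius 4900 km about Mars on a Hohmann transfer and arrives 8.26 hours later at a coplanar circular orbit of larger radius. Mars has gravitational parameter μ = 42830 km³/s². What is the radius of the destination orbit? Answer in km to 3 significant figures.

r₂ = 26400 km

Transfer time t = 8.26 hours = 29736 s, and t = π√(a_t³/μ).
So a_t = (μ t²/π²)^(1/3) = (42830 × (29736)² / π²)^(1/3) = 15656 km.
Since a_t = (r₁ + r₂)/2, r₂ = 2a_t − r₁ = 2×15656 − 4900 = 26412 km.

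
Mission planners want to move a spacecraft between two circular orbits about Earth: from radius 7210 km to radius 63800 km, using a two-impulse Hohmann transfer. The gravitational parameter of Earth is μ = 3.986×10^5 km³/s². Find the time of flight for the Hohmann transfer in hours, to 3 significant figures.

t = 9.25 hours

The Hohmann ellipse has a_t = (r₁ + r₂)/2 = 35505 km.
By Kepler's third law the transfer-orbit period is T = 2π√(a_t³/μ), so t = T/2 = 33290 s.
Converting: 33290 s ÷ 3600 s/hour = 9.25 hours.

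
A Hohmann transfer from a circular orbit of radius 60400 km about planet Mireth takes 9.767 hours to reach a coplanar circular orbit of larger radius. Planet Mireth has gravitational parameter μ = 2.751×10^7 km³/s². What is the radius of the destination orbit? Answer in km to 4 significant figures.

Transfer time t = 9.767 hours = 35161.2 s, and t = π√(a_t³/μ).
So a_t = (μ t²/π²)^(1/3) = (2.751×10^7 × (35161.2)² / π²)^(1/3) = 1.5104×10^5 km.
Since a_t = (r₁ + r₂)/2, r₂ = 2a_t − r₁ = 2×1.5104×10^5 − 60400 = 2.4168×10^5 km.

r₂ = 2.417×10^5 km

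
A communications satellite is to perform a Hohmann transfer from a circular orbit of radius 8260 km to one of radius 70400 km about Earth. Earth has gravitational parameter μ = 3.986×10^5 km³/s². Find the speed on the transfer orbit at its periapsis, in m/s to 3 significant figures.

v = 9290 m/s

Transfer-ellipse semi-major axis a_t = (r₁ + r₂)/2 = (8260 + 70400)/2 = 39330 km.
The periapsis of the transfer ellipse is at r = 8260 km.
From the vis-viva equation, v = √[μ(2/r − 1/a_t)] = 9.294 km/s.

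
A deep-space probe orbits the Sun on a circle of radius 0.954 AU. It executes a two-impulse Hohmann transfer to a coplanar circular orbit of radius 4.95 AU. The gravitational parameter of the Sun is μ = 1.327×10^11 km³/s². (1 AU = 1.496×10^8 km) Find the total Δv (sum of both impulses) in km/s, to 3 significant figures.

In km: r₁ = 0.954 × 1.496×10^8 = 1.427184×10^8 km; r₂ = 4.95 × 1.496×10^8 = 7.4052×10^8 km.
Transfer-ellipse semi-major axis a_t = (r₁ + r₂)/2 = (1.427184×10^8 + 7.4052×10^8)/2 = 4.416192×10^8 km.
Circular speed at r₁: v₁ = √(μ/r₁) = √(1.327×10^11/1.427184×10^8) = 30.493 km/s.
On the transfer ellipse at r₁, vis-viva equation gives v_p = √[μ(2/r₁ − 1/a_t)] = 39.486 km/s.
First burn Δv₁ = |v_p − v₁| = 8.993 km/s.
At r₂, v₂ = √(μ/r₂) = 13.387 km/s.
Transfer-orbit speed at r₂: v_a = √[μ(2/r₂ − 1/a_t)] = 7.6100 km/s.
Second burn Δv₂ = |v₂ − v_a| = 5.777 km/s.
Total Δv = Δv₁ + Δv₂ = 14.77 km/s.

Δv = 14.8 km/s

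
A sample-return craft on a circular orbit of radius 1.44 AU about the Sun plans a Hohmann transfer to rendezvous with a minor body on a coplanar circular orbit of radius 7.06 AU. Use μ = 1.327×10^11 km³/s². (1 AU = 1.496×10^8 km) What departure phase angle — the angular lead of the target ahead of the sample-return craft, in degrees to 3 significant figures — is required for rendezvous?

In km: r₁ = 1.44 × 1.496×10^8 = 2.15424×10^8 km; r₂ = 7.06 × 1.496×10^8 = 1.056176×10^9 km.
The Hohmann ellipse has a_t = (r₁ + r₂)/2 = 6.358×10^8 km.
The half-period of the transfer ellipse is t = π√(a_t³/μ) = 1.38260×10^8 s.
The target's mean motion on its circular orbit is ω₂ = √(μ/r₂³) = 1.06128×10^-8 rad/s.
Angle swept by the target during transfer: ω₂·t = 1.4673 rad = 84.07°.
Arrival is 180° from departure on the ellipse, so φ = 180° − 84.07° = 95.9°.

φ = 95.9°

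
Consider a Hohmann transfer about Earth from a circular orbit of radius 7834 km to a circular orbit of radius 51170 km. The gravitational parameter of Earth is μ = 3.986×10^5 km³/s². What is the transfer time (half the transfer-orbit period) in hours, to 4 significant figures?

The Hohmann ellipse has a_t = (r₁ + r₂)/2 = 29502 km.
By Kepler's third law the transfer-orbit period is T = 2π√(a_t³/μ), so t = T/2 = 25215 s.
Converting: 25215 s ÷ 3600 s/hour = 7.004 hours.

t = 7.004 hours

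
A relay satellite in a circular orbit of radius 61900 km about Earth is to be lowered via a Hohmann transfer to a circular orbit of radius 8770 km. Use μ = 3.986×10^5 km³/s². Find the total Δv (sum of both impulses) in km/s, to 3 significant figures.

Δv = 3.45 km/s

The Hohmann ellipse has a_t = (r₁ + r₂)/2 = 35335 km.
Circular speed at r₁: v₁ = √(μ/r₁) = √(3.986×10^5/61900) = 2.5376 km/s.
On the transfer ellipse at r₁, vis-viva equation gives v_a = √[μ(2/r₁ − 1/a_t)] = 1.2642 km/s.
First burn Δv₁ = |v_a − v₁| = 1.2734 km/s.
At r₂, v₂ = √(μ/r₂) = 6.7417 km/s.
Transfer-orbit speed at r₂: v_p = √[μ(2/r₂ − 1/a_t)] = 8.9230 km/s.
Second burn Δv₂ = |v₂ − v_p| = 2.1813 km/s.
Δv = Δv₁ + Δv₂ = 1.2734 + 2.1813 = 3.455 km/s.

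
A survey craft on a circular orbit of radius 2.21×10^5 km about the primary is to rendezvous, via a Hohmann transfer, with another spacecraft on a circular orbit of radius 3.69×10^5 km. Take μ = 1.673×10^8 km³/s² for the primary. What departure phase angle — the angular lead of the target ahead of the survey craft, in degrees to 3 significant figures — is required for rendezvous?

φ = 51.3°

Transfer-ellipse semi-major axis a_t = (r₁ + r₂)/2 = (2.210×10^5 + 3.690×10^5)/2 = 2.950×10^5 km.
The half-period of the transfer ellipse is t = π√(a_t³/μ) = 38920 s.
Target angular speed ω₂ = √(μ/r₂³) = 5.770×10^-5 rad/s.
Angle swept by the target during transfer: ω₂·t = 2.246 rad = 128.7°.
The survey craft traverses 180° on the transfer ellipse, so the target must lead by 180° − 128.7° = 51.3°.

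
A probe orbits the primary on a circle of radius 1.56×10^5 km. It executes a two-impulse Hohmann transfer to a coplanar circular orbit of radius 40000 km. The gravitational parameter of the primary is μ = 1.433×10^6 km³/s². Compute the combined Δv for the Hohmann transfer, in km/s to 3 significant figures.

Δv = 2.66 km/s

Semi-major axis of the transfer orbit: a_t = (1.560×10^5 + 40000)/2 = 98000 km.
At r₁ the circular-orbit speed is v₁ = √(μ/r₁) = 3.031 km/s.
Transfer-orbit speed at r₁ (vis-viva equation): v_a = √[μ(2/r₁ − 1/a_t)] = 1.936 km/s.
First burn Δv₁ = |v_a − v₁| = 1.095 km/s.
At r₂, v₂ = √(μ/r₂) = 5.9854 km/s.
Transfer-orbit speed at r₂: v_p = √[μ(2/r₂ − 1/a_t)] = 7.5517 km/s.
Second burn Δv₂ = |v₂ − v_p| = 1.566 km/s.
Total Δv = Δv₁ + Δv₂ = 2.661 km/s.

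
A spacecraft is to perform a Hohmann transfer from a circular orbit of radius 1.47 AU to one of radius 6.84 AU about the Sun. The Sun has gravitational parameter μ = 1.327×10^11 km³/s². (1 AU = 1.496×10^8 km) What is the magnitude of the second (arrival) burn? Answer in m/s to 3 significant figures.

In km: r₁ = 1.47 × 1.496×10^8 = 2.19912×10^8 km; r₂ = 6.84 × 1.496×10^8 = 1.023264×10^9 km.
Transfer-ellipse semi-major axis a_t = (r₁ + r₂)/2 = (2.19912×10^8 + 1.023264×10^9)/2 = 6.21588×10^8 km.
Circular speed at r = 1.023264×10^9 km: v_c = √(μ/r) = 11.3878 km/s.
Transfer-orbit speed at the same r (vis-viva, a = a_t): v_t = √[μ(2/r − 1/a_t)] = 6.77353 km/s.
Δv₂ = |v_t − v_c| = |6.77353 − 11.3878| = 4.614 km/s.

Δv₂ = 4610 m/s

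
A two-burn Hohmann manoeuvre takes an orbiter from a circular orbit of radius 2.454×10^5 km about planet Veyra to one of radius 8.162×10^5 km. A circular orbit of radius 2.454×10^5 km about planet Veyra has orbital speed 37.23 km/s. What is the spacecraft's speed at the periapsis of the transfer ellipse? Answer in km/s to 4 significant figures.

v = 46.17 km/s

From the circular-orbit relation v² = μ/r at r = 2.454×10^5 km: μ = v²r = (37.23)² × 2.454×10^5 = 3.40142×10^8 km³/s².
Semi-major axis of the transfer orbit: a_t = (2.454×10^5 + 8.162×10^5)/2 = 5.308×10^5 km.
At periapsis, r = 2.454×10^5 km.
Vis-viva: v = √[μ(2/r − 1/a_t)] = √[3.40142×10^8 × (2/2.454×10^5 − 1/5.308×10^5)] = 46.17 km/s.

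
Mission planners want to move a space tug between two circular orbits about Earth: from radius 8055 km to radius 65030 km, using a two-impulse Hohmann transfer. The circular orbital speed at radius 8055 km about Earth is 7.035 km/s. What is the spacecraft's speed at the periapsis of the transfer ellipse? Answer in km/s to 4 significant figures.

From the circular-orbit relation v² = μ/r at r = 8055 km: μ = v²r = (7.035)² × 8055 = 3.98652×10^5 km³/s².
Semi-major axis of the transfer orbit: a_t = (8055 + 65030)/2 = 36542.5 km.
The periapsis of the transfer ellipse is at r = 8055 km.
Applying v² = μ(2/r − 1/a_t): v = 9.385 km/s.

v = 9.385 km/s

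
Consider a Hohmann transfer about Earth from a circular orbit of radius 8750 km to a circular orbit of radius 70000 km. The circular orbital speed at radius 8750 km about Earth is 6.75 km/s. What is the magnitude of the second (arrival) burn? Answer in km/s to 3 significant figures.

Δv₂ = 1.26 km/s

From the circular-orbit relation v² = μ/r at r = 8750 km: μ = v²r = (6.75)² × 8750 = 3.98672×10^5 km³/s².
The Hohmann ellipse has a_t = (r₁ + r₂)/2 = 39375 km.
Circular speed at r = 70000 km: v_c = √(μ/r) = 2.386 km/s.
Vis-viva on the transfer ellipse at r = 70000 km gives v_t = √[μ(2/r − 1/a_t)] = 1.125 km/s.
Δv₂ = |v_t − v_c| = |1.125 − 2.386| = 1.261 km/s.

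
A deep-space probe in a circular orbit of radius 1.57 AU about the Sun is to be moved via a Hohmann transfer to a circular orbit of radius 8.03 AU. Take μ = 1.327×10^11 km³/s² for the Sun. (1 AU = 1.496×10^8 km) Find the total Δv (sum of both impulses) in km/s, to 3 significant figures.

Δv = 11.5 km/s

In km: r₁ = 1.57 × 1.496×10^8 = 2.34872×10^8 km; r₂ = 8.03 × 1.496×10^8 = 1.201288×10^9 km.
Transfer-ellipse semi-major axis a_t = (r₁ + r₂)/2 = (2.34872×10^8 + 1.201288×10^9)/2 = 7.1808×10^8 km.
At r₁ the circular-orbit speed is v₁ = √(μ/r₁) = 23.7695 km/s.
On the transfer ellipse at r₁, vis-viva equation gives v_p = √[μ(2/r₁ − 1/a_t)] = 30.7438 km/s.
First burn Δv₁ = |v_p − v₁| = 6.974 km/s.
Circular speed at r₂: v₂ = √(μ/r₂) = 10.51 km/s.
Transfer-orbit speed at r₂: v_a = √[μ(2/r₂ − 1/a_t)] = 6.011 km/s.
Second burn Δv₂ = |v₂ − v_a| = 4.499 km/s.
Δv = Δv₁ + Δv₂ = 6.974 + 4.499 = 11.47 km/s.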